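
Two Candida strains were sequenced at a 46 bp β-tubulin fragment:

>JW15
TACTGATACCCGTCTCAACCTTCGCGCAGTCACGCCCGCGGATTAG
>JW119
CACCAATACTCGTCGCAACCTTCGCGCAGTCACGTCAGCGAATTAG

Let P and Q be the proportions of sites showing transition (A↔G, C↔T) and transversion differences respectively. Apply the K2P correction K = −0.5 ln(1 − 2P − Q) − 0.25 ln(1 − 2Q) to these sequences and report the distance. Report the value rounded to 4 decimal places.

The sequences differ at positions 1 (T/C, transition), 4 (T/C, transition), 5 (G/A, transition), 10 (C/T, transition), 15 (T/G, transversion), 35 (C/T, transition), 37 (C/A, transversion), 41 (G/A, transition).
Of the 8 differences, 6 transitions and 2 transversions over 46 sites: P = 6/46 = 0.130435, Q = 2/46 = 0.043478.
d = −0.5·ln(0.695652) − 0.25·ln(0.913044) = −0.5·(-0.362906) − 0.25·(-0.090971) = 0.2042.

0.2042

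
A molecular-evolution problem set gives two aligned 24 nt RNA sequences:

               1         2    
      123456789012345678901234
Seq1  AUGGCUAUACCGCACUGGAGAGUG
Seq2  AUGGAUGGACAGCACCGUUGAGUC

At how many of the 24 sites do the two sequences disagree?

Differing sites — 5:C/A; 7:A/G; 8:U/G; 11:C/A; 16:U/C; 18:G/U; 19:A/U; 24:G/C.
That gives 8 mismatches out of 24 aligned sites, so the Hamming distance is 8.

8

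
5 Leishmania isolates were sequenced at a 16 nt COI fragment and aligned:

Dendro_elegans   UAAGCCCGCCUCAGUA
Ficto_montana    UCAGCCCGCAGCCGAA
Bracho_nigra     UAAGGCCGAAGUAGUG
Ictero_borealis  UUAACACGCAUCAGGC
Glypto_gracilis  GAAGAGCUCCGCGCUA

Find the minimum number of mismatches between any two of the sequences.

5

Pairwise Hamming distances:
  Dendro_elegans vs Ficto_montana: 5
  Dendro_elegans vs Bracho_nigra: 6
  Dendro_elegans vs Ictero_borealis: 6
  Dendro_elegans vs Glypto_gracilis: 7
  Ficto_montana vs Bracho_nigra: 7
  Ficto_montana vs Ictero_borealis: 7
  Ficto_montana vs Glypto_gracilis: 9
  Bracho_nigra vs Ictero_borealis: 9
  Bracho_nigra vs Glypto_gracilis: 10
  Ictero_borealis vs Glypto_gracilis: 12
The smallest is 5, between Dendro_elegans and Ficto_montana.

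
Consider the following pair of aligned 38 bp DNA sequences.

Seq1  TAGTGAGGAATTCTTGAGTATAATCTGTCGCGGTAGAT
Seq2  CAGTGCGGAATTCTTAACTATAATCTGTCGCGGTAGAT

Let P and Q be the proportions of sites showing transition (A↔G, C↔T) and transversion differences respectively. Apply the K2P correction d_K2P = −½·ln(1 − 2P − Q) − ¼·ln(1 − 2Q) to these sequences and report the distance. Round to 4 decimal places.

The sequences differ at positions 1 (T/C, transition), 6 (A/C, transversion), 16 (G/A, transition), 18 (G/C, transversion).
Of the 4 differences, 2 transitions and 2 transversions over 38 sites: P = 2/38 = 0.052632, Q = 2/38 = 0.052632.
d = −0.5·ln(0.842104) − 0.25·ln(0.894736) = −0.5·(-0.171852) − 0.25·(-0.111227) = 0.1137.

0.1137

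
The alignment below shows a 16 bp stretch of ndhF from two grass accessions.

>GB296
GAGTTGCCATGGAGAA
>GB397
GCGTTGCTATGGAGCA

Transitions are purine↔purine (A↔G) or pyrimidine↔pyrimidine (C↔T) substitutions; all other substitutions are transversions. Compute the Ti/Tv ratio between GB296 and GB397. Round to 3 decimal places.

Differing sites — 2:A/C (Tv); 8:C/T (Ti); 15:A/C (Tv).
Of the 3 differences, 1 transition and 2 transversions, so Ti/Tv = 1/2 = 0.500.

0.500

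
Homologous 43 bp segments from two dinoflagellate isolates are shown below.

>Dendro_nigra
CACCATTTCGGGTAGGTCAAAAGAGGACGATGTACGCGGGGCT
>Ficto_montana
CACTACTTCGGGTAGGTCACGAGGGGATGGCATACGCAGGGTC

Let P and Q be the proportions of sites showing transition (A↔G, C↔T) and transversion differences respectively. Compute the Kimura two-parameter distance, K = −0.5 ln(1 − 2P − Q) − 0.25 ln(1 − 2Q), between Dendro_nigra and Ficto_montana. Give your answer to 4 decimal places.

0.3946

The sequences differ at positions 4 (C/T, transition), 6 (T/C, transition), 20 (A/C, transversion), 21 (A/G, transition), 24 (A/G, transition), 28 (C/T, transition), 30 (A/G, transition), 31 (T/C, transition), 32 (G/A, transition), 38 (G/A, transition), 42 (C/T, transition), 43 (T/C, transition).
Of the 12 differences, 11 transitions and 1 transversion over 43 sites: P = 11/43 = 0.255814, Q = 1/43 = 0.023256.
d = −0.5·ln(0.465116) − 0.25·ln(0.953488) = −0.5·(-0.765468) − 0.25·(-0.047628) = 0.3946.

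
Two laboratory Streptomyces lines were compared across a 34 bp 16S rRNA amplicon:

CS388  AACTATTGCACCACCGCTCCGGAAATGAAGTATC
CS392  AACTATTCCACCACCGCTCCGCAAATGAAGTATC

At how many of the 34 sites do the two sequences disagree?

Mismatches occur at site 8 (G/C), site 22 (G/C).
That gives 2 mismatches out of 34 aligned sites, so the Hamming distance is 2.

2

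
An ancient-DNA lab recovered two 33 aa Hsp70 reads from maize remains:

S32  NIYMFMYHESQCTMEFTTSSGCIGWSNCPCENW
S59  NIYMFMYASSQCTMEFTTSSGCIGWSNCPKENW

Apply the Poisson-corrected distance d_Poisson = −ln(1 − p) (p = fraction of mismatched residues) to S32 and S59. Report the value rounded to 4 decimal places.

0.0953

Mismatches occur at site 8 (H→A), site 9 (E→S), site 30 (C→K).
p = 3/33 = 0.090909.
d = −ln(1 − 0.090909) = −ln(0.909091) = 0.0953.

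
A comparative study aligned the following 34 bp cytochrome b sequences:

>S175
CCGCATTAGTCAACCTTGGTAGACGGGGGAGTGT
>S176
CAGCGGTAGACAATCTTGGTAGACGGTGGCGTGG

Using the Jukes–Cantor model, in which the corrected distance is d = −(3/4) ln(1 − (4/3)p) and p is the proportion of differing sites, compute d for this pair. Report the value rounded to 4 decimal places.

0.2824

Mismatches occur at site 2 (C↔A), site 5 (A↔G), site 6 (T↔G), site 10 (T↔A), site 14 (C↔T), site 27 (G↔T), site 30 (A↔C), site 34 (T↔G).
p = 8/34 = 0.235294.
d = −0.75 · ln(1 − (4/3)·0.235294) = −0.75 · ln(0.686275) = −0.75 · (-0.376477) = 0.2824.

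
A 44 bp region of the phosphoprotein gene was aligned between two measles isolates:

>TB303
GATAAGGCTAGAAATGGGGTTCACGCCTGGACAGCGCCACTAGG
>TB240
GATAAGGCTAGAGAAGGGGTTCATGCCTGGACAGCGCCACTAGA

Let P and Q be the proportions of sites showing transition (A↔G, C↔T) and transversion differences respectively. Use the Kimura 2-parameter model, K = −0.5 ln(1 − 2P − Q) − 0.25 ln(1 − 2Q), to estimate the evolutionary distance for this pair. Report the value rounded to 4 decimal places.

0.0983

Mismatches occur at site 13 (A/G, transition), site 15 (T/A, transversion), site 24 (C/T, transition), site 44 (G/A, transition).
Of the 4 differences, 3 transitions and 1 transversion over 44 sites: P = 3/44 = 0.068182, Q = 1/44 = 0.022727.
d = −0.5·ln(0.840909) − 0.25·ln(0.954546) = −0.5·(-0.173272) − 0.25·(-0.046519) = 0.0983.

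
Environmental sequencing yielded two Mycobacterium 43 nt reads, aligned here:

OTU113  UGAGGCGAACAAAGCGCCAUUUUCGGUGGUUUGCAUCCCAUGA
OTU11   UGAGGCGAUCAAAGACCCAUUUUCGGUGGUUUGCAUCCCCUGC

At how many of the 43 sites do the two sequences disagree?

Mismatches occur at site 9 (A↔U), site 15 (C↔A), site 16 (G↔C), site 40 (A↔C), site 43 (A↔C).
That gives 5 mismatches out of 43 aligned sites, so the Hamming distance is 5.

5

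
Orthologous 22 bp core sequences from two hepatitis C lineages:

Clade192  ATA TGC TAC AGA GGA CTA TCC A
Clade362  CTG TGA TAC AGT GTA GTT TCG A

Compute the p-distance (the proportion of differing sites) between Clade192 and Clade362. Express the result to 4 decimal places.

Differing sites — 1:A/C; 3:A/G; 6:C/A; 12:A/T; 14:G/T; 16:C/G; 18:A/T; 21:C/G.
There are 8 differences over 22 sites, so p = 8/22 = 0.3636.

0.3636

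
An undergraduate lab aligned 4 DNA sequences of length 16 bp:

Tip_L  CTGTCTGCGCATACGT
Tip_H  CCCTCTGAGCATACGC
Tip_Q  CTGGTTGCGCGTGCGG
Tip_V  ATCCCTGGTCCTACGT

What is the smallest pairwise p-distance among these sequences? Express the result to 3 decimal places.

Pairwise Hamming distances:
  Tip_L vs Tip_H: 4
  Tip_L vs Tip_Q: 5
  Tip_L vs Tip_V: 6
  Tip_H vs Tip_Q: 8
  Tip_H vs Tip_V: 7
  Tip_Q vs Tip_V: 9
The smallest is 4 mismatches, between Tip_L and Tip_H; p = 4/16 = 0.250.

0.250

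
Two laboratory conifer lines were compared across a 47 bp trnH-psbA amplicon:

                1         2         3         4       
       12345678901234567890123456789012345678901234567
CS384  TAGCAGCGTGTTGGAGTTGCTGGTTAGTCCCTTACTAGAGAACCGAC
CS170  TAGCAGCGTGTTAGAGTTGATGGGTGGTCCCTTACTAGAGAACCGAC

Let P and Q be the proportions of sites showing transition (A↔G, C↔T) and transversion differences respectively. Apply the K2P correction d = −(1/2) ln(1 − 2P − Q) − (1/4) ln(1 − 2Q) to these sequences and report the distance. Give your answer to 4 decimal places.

Differing sites — 13:G/A (Ti); 20:C/A (Tv); 24:T/G (Tv); 26:A/G (Ti).
Of the 4 differences, 2 transitions and 2 transversions over 47 sites: P = 2/47 = 0.042553, Q = 2/47 = 0.042553.
d = −0.5·ln(0.872341) − 0.25·ln(0.914894) = −0.5·(-0.136575) − 0.25·(-0.088947) = 0.0905.

0.0905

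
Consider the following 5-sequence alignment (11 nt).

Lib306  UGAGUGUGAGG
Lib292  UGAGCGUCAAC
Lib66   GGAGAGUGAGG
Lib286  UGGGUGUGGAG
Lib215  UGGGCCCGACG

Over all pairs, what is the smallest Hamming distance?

2

Pairwise Hamming distances:
  Lib306 vs Lib292: 4
  Lib306 vs Lib66: 2
  Lib306 vs Lib286: 3
  Lib306 vs Lib215: 5
  Lib292 vs Lib66: 5
  Lib292 vs Lib286: 5
  Lib292 vs Lib215: 6
  Lib66 vs Lib286: 5
  Lib66 vs Lib215: 6
  Lib286 vs Lib215: 5
The smallest is 2, between Lib306 and Lib66.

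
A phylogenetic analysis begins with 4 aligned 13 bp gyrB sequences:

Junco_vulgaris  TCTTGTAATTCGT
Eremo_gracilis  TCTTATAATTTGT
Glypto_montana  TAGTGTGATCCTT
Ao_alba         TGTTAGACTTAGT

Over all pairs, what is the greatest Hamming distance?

Pairwise Hamming distances:
  Junco_vulgaris vs Eremo_gracilis: 2
  Junco_vulgaris vs Glypto_montana: 5
  Junco_vulgaris vs Ao_alba: 5
  Eremo_gracilis vs Glypto_montana: 7
  Eremo_gracilis vs Ao_alba: 4
  Glypto_montana vs Ao_alba: 9
The largest is 9, between Glypto_montana and Ao_alba.

9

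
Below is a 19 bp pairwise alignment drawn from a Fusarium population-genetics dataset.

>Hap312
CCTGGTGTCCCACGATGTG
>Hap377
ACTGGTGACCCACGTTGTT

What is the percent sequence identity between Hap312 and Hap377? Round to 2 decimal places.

78.95%

Differing sites — 1:C/A; 8:T/A; 15:A/T; 19:G/T.
15 of the 19 sites match, so the percent identity is 15/19 × 100 = 78.95%.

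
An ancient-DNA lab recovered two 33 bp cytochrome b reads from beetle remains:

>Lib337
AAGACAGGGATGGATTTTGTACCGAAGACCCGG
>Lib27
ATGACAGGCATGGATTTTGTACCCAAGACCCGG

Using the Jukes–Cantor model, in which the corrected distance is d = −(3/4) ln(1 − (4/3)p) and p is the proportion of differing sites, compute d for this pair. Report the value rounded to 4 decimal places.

0.0969

Differing sites — 2:A/T; 9:G/C; 24:G/C.
p = 3/33 = 0.090909.
d = −0.75 · ln(1 − (4/3)·0.090909) = −0.75 · ln(0.878788) = −0.75 · (-0.129212) = 0.0969.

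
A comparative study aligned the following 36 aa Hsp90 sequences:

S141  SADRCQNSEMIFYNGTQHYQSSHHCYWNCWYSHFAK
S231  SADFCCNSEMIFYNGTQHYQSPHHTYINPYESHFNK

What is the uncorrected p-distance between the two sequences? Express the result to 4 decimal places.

Mismatches occur at site 4 (R↔F), site 6 (Q↔C), site 22 (S↔P), site 25 (C↔T), site 27 (W↔I), site 29 (C↔P), site 30 (W↔Y), site 31 (Y↔E), site 35 (A↔N).
There are 9 differences over 36 sites, so p = 9/36 = 0.2500.

0.2500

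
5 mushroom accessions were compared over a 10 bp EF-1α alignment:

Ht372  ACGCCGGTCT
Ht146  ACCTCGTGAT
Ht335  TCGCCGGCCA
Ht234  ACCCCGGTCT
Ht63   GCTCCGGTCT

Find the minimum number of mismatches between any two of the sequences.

Pairwise Hamming distances:
  Ht372 vs Ht146: 5
  Ht372 vs Ht335: 3
  Ht372 vs Ht234: 1
  Ht372 vs Ht63: 2
  Ht146 vs Ht335: 7
  Ht146 vs Ht234: 4
  Ht146 vs Ht63: 6
  Ht335 vs Ht234: 4
  Ht335 vs Ht63: 4
  Ht234 vs Ht63: 2
The smallest is 1, between Ht372 and Ht234.

1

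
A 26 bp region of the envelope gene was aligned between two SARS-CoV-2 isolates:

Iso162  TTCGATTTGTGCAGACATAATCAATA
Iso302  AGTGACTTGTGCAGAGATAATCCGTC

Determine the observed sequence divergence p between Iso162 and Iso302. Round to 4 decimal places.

0.3077

The sequences differ at positions 1 (T/A), 2 (T/G), 3 (C/T), 6 (T/C), 16 (C/G), 23 (A/C), 24 (A/G), 26 (A/C).
There are 8 differences over 26 sites, so p = 8/26 = 0.3077.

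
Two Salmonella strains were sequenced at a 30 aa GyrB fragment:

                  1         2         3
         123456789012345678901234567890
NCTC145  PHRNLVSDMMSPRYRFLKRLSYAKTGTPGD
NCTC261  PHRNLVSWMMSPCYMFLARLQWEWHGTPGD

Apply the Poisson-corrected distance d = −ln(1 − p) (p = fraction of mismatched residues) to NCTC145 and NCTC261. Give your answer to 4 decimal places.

The sequences differ at positions 8 (D/W), 13 (R/C), 15 (R/M), 18 (K/A), 21 (S/Q), 22 (Y/W), 23 (A/E), 24 (K/W), 25 (T/H).
p = 9/30 = 0.300000.
d = −ln(1 − 0.300000) = −ln(0.700000) = 0.3567.

0.3567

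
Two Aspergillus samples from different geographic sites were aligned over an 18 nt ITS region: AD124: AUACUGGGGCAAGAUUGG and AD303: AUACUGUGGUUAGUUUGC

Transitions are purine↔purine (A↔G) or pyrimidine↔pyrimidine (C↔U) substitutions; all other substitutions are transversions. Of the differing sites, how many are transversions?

Mismatches occur at site 7 (G/U, transversion), site 10 (C/U, transition), site 11 (A/U, transversion), site 14 (A/U, transversion), site 18 (G/C, transversion).
Of the 5 differences, 1 transition and 4 transversions, so the answer is 4.

4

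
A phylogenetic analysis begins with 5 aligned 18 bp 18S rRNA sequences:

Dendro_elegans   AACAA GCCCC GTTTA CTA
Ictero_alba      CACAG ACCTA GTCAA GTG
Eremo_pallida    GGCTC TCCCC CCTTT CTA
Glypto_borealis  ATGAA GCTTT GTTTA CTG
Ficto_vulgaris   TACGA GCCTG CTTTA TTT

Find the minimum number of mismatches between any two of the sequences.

Pairwise Hamming distances:
  Dendro_elegans vs Ictero_alba: 9
  Dendro_elegans vs Eremo_pallida: 8
  Dendro_elegans vs Glypto_borealis: 6
  Dendro_elegans vs Ficto_vulgaris: 7
  Ictero_alba vs Eremo_pallida: 14
  Ictero_alba vs Glypto_borealis: 10
  Ictero_alba vs Ficto_vulgaris: 10
  Eremo_pallida vs Glypto_borealis: 13
  Eremo_pallida vs Ficto_vulgaris: 11
  Glypto_borealis vs Ficto_vulgaris: 9
The smallest is 6, between Dendro_elegans and Glypto_borealis.

6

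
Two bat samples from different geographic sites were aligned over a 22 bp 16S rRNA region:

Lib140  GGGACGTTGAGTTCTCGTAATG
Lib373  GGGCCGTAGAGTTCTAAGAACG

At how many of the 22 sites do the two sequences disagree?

6

Differing sites — 4:A/C; 8:T/A; 16:C/A; 17:G/A; 18:T/G; 21:T/C.
That gives 6 mismatches out of 22 aligned sites, so the Hamming distance is 6.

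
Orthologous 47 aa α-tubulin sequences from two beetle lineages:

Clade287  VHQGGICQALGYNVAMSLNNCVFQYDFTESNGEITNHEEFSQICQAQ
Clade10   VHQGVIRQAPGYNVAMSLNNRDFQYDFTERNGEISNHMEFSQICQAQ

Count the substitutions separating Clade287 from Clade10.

8

Differing sites — 5:G/V; 7:C/R; 10:L/P; 21:C/R; 22:V/D; 30:S/R; 35:T/S; 38:E/M.
That gives 8 mismatches out of 47 aligned sites, so the Hamming distance is 8.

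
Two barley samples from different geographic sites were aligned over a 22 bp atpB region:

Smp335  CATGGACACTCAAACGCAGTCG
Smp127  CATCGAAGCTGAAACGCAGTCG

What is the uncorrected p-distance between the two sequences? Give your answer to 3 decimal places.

The sequences differ at positions 4 (G/C), 7 (C/A), 8 (A/G), 11 (C/G).
There are 4 differences over 22 sites, so p = 4/22 = 0.182.

0.182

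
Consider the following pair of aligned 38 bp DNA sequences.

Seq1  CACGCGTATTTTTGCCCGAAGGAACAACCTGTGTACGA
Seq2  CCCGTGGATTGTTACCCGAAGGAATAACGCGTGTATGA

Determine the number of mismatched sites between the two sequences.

9

Mismatches occur at site 2 (A/C), site 5 (C/T), site 7 (T/G), site 11 (T/G), site 14 (G/A), site 25 (C/T), site 29 (C/G), site 30 (T/C), site 36 (C/T).
That gives 9 mismatches out of 38 aligned sites, so the Hamming distance is 9.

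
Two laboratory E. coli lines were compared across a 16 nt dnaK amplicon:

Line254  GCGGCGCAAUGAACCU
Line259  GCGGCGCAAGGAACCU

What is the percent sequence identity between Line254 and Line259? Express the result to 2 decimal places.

Differing sites — 10:U/G.
15 of the 16 sites match, so the percent identity is 15/16 × 100 = 93.75%.

93.75%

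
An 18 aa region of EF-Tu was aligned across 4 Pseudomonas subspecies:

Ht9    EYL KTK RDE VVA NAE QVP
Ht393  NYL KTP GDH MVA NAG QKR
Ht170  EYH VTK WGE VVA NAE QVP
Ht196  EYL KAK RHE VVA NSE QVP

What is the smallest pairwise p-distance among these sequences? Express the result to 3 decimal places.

Pairwise Hamming distances:
  Ht9 vs Ht393: 8
  Ht9 vs Ht170: 4
  Ht9 vs Ht196: 3
  Ht393 vs Ht170: 11
  Ht393 vs Ht196: 11
  Ht170 vs Ht196: 6
The smallest is 3 mismatches, between Ht9 and Ht196; p = 3/18 = 0.167.

0.167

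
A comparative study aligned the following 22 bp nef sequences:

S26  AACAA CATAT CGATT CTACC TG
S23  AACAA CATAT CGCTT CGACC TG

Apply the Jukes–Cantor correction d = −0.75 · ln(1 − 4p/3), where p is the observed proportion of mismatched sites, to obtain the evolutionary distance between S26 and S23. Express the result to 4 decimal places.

Differing sites — 13:A/C; 17:T/G.
p = 2/22 = 0.090909.
d = −0.75 · ln(1 − (4/3)·0.090909) = −0.75 · ln(0.878788) = −0.75 · (-0.129212) = 0.0969.

0.0969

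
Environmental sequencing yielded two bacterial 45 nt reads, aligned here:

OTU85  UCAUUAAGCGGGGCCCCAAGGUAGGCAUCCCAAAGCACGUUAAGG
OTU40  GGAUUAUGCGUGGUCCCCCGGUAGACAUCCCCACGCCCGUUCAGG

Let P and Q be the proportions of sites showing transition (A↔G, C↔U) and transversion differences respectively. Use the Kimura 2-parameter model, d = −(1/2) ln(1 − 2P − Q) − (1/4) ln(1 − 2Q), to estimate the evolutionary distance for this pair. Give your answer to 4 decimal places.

Mismatches occur at site 1 (U/G, transversion), site 2 (C/G, transversion), site 7 (A/U, transversion), site 11 (G/U, transversion), site 14 (C/U, transition), site 18 (A/C, transversion), site 19 (A/C, transversion), site 25 (G/A, transition), site 32 (A/C, transversion), site 34 (A/C, transversion), site 37 (A/C, transversion), site 42 (A/C, transversion).
Of the 12 differences, 2 transitions and 10 transversions over 45 sites: P = 2/45 = 0.044444, Q = 10/45 = 0.222222.
d = −0.5·ln(0.688890) − 0.25·ln(0.555556) = −0.5·(-0.372674) − 0.25·(-0.587786) = 0.3333.

0.3333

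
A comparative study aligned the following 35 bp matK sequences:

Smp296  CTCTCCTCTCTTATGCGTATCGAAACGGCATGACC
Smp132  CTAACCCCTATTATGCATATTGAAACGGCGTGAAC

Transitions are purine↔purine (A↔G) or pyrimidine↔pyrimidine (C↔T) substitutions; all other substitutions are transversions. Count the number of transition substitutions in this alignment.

4

Mismatches occur at site 3 (C→A, transversion), site 4 (T→A, transversion), site 7 (T→C, transition), site 10 (C→A, transversion), site 17 (G→A, transition), site 21 (C→T, transition), site 30 (A→G, transition), site 34 (C→A, transversion).
Of the 8 differences, 4 transitions and 4 transversions, so the answer is 4.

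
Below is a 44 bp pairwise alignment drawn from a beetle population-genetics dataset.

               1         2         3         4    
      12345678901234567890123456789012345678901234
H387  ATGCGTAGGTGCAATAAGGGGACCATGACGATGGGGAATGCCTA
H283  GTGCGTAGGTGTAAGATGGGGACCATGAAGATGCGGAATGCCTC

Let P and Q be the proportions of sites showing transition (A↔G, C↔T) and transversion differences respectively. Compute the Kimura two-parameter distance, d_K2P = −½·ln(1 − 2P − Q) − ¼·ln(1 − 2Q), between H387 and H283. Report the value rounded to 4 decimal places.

Differing sites — 1:A/G (Ti); 12:C/T (Ti); 15:T/G (Tv); 17:A/T (Tv); 29:C/A (Tv); 34:G/C (Tv); 44:A/C (Tv).
Of the 7 differences, 2 transitions and 5 transversions over 44 sites: P = 2/44 = 0.045455, Q = 5/44 = 0.113636.
d = −0.5·ln(0.795454) − 0.25·ln(0.772728) = −0.5·(-0.228842) − 0.25·(-0.257828) = 0.1789.

0.1789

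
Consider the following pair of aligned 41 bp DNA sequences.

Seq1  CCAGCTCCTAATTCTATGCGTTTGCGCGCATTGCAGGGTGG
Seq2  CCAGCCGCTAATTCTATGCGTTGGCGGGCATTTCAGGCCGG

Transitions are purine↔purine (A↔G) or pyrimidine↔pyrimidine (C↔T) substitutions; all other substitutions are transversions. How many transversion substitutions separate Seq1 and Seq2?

Mismatches occur at site 6 (T/C, transition), site 7 (C/G, transversion), site 23 (T/G, transversion), site 27 (C/G, transversion), site 33 (G/T, transversion), site 38 (G/C, transversion), site 39 (T/C, transition).
Of the 7 differences, 2 transitions and 5 transversions, so the answer is 5.

5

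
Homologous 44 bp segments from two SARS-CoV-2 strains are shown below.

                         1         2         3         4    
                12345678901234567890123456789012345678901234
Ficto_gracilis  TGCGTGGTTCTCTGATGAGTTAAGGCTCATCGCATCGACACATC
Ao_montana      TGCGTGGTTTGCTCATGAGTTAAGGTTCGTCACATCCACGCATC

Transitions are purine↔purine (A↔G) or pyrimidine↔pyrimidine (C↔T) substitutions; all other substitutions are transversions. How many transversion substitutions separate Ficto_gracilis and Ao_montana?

3

Differing sites — 10:C/T (Ti); 11:T/G (Tv); 14:G/C (Tv); 26:C/T (Ti); 29:A/G (Ti); 32:G/A (Ti); 37:G/C (Tv); 40:A/G (Ti).
Of the 8 differences, 5 transitions and 3 transversions, so the answer is 3.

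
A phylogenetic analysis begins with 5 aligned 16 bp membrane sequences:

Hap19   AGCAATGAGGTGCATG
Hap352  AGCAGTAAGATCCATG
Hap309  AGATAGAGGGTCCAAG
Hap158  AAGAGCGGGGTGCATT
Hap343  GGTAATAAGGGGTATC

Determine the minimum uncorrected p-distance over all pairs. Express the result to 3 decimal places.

0.250

Pairwise Hamming distances:
  Hap19 vs Hap352: 4
  Hap19 vs Hap309: 7
  Hap19 vs Hap158: 6
  Hap19 vs Hap343: 6
  Hap352 vs Hap309: 7
  Hap352 vs Hap158: 8
  Hap352 vs Hap343: 8
  Hap309 vs Hap158: 9
  Hap309 vs Hap343: 10
  Hap158 vs Hap343: 10
The smallest is 4 mismatches, between Hap19 and Hap352; p = 4/16 = 0.250.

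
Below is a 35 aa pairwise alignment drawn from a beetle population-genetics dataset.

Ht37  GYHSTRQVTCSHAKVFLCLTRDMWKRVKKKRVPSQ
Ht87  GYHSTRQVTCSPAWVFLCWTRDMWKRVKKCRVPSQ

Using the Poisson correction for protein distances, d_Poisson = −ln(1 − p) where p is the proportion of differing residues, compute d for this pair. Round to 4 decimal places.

0.1214

Mismatches occur at site 12 (H→P), site 14 (K→W), site 19 (L→W), site 30 (K→C).
p = 4/35 = 0.114286.
d = −ln(1 − 0.114286) = −ln(0.885714) = 0.1214.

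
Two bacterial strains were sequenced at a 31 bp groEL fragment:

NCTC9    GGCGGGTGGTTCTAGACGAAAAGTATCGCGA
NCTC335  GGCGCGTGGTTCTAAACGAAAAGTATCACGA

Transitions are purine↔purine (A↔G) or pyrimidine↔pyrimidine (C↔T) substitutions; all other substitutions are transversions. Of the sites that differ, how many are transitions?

2

Mismatches occur at site 5 (G↔C, transversion), site 15 (G↔A, transition), site 28 (G↔A, transition).
Of the 3 differences, 2 transitions and 1 transversion, so the answer is 2.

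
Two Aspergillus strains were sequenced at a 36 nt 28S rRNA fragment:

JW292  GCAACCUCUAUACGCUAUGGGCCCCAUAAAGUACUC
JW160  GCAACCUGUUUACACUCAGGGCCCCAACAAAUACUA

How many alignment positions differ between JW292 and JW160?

Differing sites — 8:C/G; 10:A/U; 14:G/A; 17:A/C; 18:U/A; 27:U/A; 28:A/C; 31:G/A; 36:C/A.
That gives 9 mismatches out of 36 aligned sites, so the Hamming distance is 9.

9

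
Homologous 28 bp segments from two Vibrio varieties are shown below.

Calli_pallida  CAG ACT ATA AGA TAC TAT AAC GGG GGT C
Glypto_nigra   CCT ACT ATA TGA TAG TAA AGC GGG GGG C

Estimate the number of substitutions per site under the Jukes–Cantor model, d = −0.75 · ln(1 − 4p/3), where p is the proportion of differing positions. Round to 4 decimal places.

0.3041

Mismatches occur at site 2 (A↔C), site 3 (G↔T), site 10 (A↔T), site 15 (C↔G), site 18 (T↔A), site 20 (A↔G), site 27 (T↔G).
p = 7/28 = 0.250000.
d = −0.75 · ln(1 − (4/3)·0.250000) = −0.75 · ln(0.666667) = −0.75 · (-0.405465) = 0.3041.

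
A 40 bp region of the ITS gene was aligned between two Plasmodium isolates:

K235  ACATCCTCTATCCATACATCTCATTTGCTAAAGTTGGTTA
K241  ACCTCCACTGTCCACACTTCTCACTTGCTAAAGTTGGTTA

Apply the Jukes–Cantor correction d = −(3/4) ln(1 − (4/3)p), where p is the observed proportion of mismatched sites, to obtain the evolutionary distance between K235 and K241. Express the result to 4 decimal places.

0.1674

The sequences differ at positions 3 (A/C), 7 (T/A), 10 (A/G), 15 (T/C), 18 (A/T), 24 (T/C).
p = 6/40 = 0.150000.
d = −0.75 · ln(1 − (4/3)·0.150000) = −0.75 · ln(0.800000) = −0.75 · (-0.223144) = 0.1674.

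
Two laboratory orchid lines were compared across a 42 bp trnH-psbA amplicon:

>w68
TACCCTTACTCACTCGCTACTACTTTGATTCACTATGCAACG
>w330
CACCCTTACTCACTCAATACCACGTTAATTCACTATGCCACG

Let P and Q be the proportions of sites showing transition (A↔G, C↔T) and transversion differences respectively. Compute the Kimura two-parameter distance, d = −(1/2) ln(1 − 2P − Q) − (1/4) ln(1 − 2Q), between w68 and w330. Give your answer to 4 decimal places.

0.1904

Differing sites — 1:T/C (Ti); 16:G/A (Ti); 17:C/A (Tv); 21:T/C (Ti); 24:T/G (Tv); 27:G/A (Ti); 39:A/C (Tv).
Of the 7 differences, 4 transitions and 3 transversions over 42 sites: P = 4/42 = 0.095238, Q = 3/42 = 0.071429.
d = −0.5·ln(0.738095) − 0.25·ln(0.857142) = −0.5·(-0.303683) − 0.25·(-0.154152) = 0.1904.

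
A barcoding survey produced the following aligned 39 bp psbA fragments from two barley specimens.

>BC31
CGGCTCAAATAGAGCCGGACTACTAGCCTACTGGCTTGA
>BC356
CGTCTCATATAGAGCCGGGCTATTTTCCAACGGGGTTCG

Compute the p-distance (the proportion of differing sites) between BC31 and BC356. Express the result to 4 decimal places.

The sequences differ at positions 3 (G/T), 8 (A/T), 19 (A/G), 23 (C/T), 25 (A/T), 26 (G/T), 29 (T/A), 32 (T/G), 35 (C/G), 38 (G/C), 39 (A/G).
There are 11 differences over 39 sites, so p = 11/39 = 0.2821.

0.2821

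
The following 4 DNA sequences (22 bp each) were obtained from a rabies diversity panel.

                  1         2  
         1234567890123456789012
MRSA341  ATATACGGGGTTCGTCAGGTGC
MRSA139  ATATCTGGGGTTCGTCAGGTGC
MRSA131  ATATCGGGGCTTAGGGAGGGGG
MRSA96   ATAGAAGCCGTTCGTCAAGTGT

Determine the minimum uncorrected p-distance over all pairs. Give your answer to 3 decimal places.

Pairwise Hamming distances:
  MRSA341 vs MRSA139: 2
  MRSA341 vs MRSA131: 8
  MRSA341 vs MRSA96: 6
  MRSA139 vs MRSA131: 7
  MRSA139 vs MRSA96: 7
  MRSA131 vs MRSA96: 12
The smallest is 2 mismatches, between MRSA341 and MRSA139; p = 2/22 = 0.091.

0.091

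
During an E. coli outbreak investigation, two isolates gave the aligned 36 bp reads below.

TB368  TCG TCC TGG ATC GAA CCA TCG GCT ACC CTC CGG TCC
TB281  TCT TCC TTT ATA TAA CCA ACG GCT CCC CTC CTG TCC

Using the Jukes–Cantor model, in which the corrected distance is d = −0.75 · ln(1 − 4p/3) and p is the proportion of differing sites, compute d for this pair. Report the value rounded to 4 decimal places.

Differing sites — 3:G/T; 8:G/T; 9:G/T; 12:C/A; 13:G/T; 19:T/A; 25:A/C; 32:G/T.
p = 8/36 = 0.222222.
d = −0.75 · ln(1 − (4/3)·0.222222) = −0.75 · ln(0.703704) = −0.75 · (-0.351397) = 0.2635.

0.2635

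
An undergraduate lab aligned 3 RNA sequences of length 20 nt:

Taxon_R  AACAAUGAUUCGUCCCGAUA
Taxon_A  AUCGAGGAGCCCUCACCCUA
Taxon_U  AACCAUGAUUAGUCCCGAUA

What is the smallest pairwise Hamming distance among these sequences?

2

Pairwise Hamming distances:
  Taxon_R vs Taxon_A: 9
  Taxon_R vs Taxon_U: 2
  Taxon_A vs Taxon_U: 10
The smallest is 2, between Taxon_R and Taxon_U.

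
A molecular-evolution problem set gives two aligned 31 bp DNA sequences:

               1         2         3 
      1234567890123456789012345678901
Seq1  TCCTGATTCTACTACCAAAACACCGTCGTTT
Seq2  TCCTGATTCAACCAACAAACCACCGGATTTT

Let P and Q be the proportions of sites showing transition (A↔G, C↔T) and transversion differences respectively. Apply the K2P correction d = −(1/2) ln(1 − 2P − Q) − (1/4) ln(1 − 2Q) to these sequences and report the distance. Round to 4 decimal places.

0.2716

The sequences differ at positions 10 (T/A, transversion), 13 (T/C, transition), 15 (C/A, transversion), 20 (A/C, transversion), 26 (T/G, transversion), 27 (C/A, transversion), 28 (G/T, transversion).
Of the 7 differences, 1 transition and 6 transversions over 31 sites: P = 1/31 = 0.032258, Q = 6/31 = 0.193548.
d = −0.5·ln(0.741936) − 0.25·ln(0.612904) = −0.5·(-0.298492) − 0.25·(-0.489547) = 0.2716.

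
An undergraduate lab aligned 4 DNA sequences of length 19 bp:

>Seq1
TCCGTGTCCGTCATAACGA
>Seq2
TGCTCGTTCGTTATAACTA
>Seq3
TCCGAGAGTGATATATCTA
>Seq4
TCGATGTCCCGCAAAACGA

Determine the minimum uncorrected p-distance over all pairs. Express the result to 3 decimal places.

0.263

Pairwise Hamming distances:
  Seq1 vs Seq2: 6
  Seq1 vs Seq3: 8
  Seq1 vs Seq4: 5
  Seq2 vs Seq3: 8
  Seq2 vs Seq4: 10
  Seq3 vs Seq4: 12
The smallest is 5 mismatches, between Seq1 and Seq4; p = 5/19 = 0.263.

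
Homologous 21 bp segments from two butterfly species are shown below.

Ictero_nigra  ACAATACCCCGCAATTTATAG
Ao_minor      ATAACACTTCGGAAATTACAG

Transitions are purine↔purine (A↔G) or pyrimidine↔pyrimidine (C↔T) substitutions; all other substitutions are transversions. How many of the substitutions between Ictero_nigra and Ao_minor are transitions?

5

Mismatches occur at site 2 (C↔T, transition), site 5 (T↔C, transition), site 8 (C↔T, transition), site 9 (C↔T, transition), site 12 (C↔G, transversion), site 15 (T↔A, transversion), site 19 (T↔C, transition).
Of the 7 differences, 5 transitions and 2 transversions, so the answer is 5.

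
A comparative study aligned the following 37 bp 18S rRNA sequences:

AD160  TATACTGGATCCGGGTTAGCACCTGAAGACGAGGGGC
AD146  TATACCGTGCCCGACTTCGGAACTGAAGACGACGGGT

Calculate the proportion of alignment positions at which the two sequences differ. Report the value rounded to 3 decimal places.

0.297

The sequences differ at positions 6 (T/C), 8 (G/T), 9 (A/G), 10 (T/C), 14 (G/A), 15 (G/C), 18 (A/C), 20 (C/G), 22 (C/A), 33 (G/C), 37 (C/T).
There are 11 differences over 37 sites, so p = 11/37 = 0.297.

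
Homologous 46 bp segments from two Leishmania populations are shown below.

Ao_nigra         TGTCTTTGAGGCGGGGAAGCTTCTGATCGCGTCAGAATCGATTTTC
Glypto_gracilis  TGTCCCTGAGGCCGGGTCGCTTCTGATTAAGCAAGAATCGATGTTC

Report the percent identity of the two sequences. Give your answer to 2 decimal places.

76.09%

The sequences differ at positions 5 (T/C), 6 (T/C), 13 (G/C), 17 (A/T), 18 (A/C), 28 (C/T), 29 (G/A), 30 (C/A), 32 (T/C), 33 (C/A), 43 (T/G).
35 of the 46 sites match, so the percent identity is 35/46 × 100 = 76.09%.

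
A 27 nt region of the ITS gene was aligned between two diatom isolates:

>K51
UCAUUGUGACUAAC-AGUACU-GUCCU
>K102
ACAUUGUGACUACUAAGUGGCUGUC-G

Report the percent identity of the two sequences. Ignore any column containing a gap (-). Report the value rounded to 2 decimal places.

70.83%

Excluding the 3 gap columns leaves 24 comparable sites.
Mismatches occur at site 1 (U/A), site 13 (A/C), site 14 (C/U), site 19 (A/G), site 20 (C/G), site 21 (U/C), site 27 (U/G).
17 of the 24 comparable sites match, so the percent identity is 17/24 × 100 = 70.83%.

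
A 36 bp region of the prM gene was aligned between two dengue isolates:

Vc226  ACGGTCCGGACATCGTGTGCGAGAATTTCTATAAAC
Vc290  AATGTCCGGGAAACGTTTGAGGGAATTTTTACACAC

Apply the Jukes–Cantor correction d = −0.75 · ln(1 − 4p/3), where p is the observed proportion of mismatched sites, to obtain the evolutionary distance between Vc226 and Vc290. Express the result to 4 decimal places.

0.3924

Mismatches occur at site 2 (C↔A), site 3 (G↔T), site 10 (A↔G), site 11 (C↔A), site 13 (T↔A), site 17 (G↔T), site 20 (C↔A), site 22 (A↔G), site 29 (C↔T), site 32 (T↔C), site 34 (A↔C).
p = 11/36 = 0.305556.
d = −0.75 · ln(1 − (4/3)·0.305556) = −0.75 · ln(0.592592) = −0.75 · (-0.523249) = 0.3924.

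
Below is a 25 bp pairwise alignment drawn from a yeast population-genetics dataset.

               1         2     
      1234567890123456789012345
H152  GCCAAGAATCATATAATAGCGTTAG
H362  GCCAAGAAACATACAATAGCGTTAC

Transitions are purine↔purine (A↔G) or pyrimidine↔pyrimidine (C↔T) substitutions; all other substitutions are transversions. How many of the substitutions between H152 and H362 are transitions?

Mismatches occur at site 9 (T→A, transversion), site 14 (T→C, transition), site 25 (G→C, transversion).
Of the 3 differences, 1 transition and 2 transversions, so the answer is 1.

1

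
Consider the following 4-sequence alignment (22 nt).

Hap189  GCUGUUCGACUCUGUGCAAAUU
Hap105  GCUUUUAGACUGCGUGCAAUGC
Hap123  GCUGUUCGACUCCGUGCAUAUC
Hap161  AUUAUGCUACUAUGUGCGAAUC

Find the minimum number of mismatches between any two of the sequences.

3

Pairwise Hamming distances:
  Hap189 vs Hap105: 7
  Hap189 vs Hap123: 3
  Hap189 vs Hap161: 8
  Hap105 vs Hap123: 6
  Hap105 vs Hap161: 11
  Hap123 vs Hap161: 9
The smallest is 3, between Hap189 and Hap123.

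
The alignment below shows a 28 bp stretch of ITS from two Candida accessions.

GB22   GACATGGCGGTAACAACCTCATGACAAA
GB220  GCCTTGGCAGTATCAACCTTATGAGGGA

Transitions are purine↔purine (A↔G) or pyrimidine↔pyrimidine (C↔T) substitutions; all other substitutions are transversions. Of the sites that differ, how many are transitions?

4

Differing sites — 2:A/C (Tv); 4:A/T (Tv); 9:G/A (Ti); 13:A/T (Tv); 20:C/T (Ti); 25:C/G (Tv); 26:A/G (Ti); 27:A/G (Ti).
Of the 8 differences, 4 transitions and 4 transversions, so the answer is 4.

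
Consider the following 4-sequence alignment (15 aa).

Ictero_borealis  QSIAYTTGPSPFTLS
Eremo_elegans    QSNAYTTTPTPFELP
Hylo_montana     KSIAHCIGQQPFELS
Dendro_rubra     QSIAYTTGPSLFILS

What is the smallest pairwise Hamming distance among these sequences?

2

Pairwise Hamming distances:
  Ictero_borealis vs Eremo_elegans: 5
  Ictero_borealis vs Hylo_montana: 7
  Ictero_borealis vs Dendro_rubra: 2
  Eremo_elegans vs Hylo_montana: 9
  Eremo_elegans vs Dendro_rubra: 6
  Hylo_montana vs Dendro_rubra: 8
The smallest is 2, between Ictero_borealis and Dendro_rubra.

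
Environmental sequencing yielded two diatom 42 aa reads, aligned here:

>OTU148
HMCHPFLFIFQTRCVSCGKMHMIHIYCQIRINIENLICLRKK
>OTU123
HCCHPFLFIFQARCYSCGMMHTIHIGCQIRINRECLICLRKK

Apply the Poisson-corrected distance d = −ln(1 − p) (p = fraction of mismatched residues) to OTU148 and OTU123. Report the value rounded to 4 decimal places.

0.2113

Differing sites — 2:M/C; 12:T/A; 15:V/Y; 19:K/M; 22:M/T; 26:Y/G; 33:I/R; 35:N/C.
p = 8/42 = 0.190476.
d = −ln(1 − 0.190476) = −ln(0.809524) = 0.2113.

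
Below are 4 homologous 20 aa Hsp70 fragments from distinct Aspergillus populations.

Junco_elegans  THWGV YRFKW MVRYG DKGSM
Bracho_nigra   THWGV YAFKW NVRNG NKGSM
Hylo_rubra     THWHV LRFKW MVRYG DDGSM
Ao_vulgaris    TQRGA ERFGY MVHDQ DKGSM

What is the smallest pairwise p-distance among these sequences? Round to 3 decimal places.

0.150

Pairwise Hamming distances:
  Junco_elegans vs Bracho_nigra: 4
  Junco_elegans vs Hylo_rubra: 3
  Junco_elegans vs Ao_vulgaris: 9
  Bracho_nigra vs Hylo_rubra: 7
  Bracho_nigra vs Ao_vulgaris: 12
  Hylo_rubra vs Ao_vulgaris: 11
The smallest is 3 mismatches, between Junco_elegans and Hylo_rubra; p = 3/20 = 0.150.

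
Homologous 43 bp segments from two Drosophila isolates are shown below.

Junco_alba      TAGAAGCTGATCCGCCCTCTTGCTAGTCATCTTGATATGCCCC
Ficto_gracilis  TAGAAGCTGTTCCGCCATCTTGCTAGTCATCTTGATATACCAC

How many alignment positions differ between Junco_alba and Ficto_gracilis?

4

Mismatches occur at site 10 (A↔T), site 17 (C↔A), site 39 (G↔A), site 42 (C↔A).
That gives 4 mismatches out of 43 aligned sites, so the Hamming distance is 4.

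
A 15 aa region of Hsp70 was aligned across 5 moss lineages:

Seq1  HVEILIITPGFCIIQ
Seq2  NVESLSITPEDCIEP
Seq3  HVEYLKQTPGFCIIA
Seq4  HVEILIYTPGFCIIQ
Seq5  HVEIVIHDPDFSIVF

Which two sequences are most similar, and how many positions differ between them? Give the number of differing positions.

1

Pairwise Hamming distances:
  Seq1 vs Seq2: 7
  Seq1 vs Seq3: 4
  Seq1 vs Seq4: 1
  Seq1 vs Seq5: 7
  Seq2 vs Seq3: 8
  Seq2 vs Seq4: 8
  Seq2 vs Seq5: 11
  Seq3 vs Seq4: 4
  Seq3 vs Seq5: 9
  Seq4 vs Seq5: 7
The smallest is 1, between Seq1 and Seq4.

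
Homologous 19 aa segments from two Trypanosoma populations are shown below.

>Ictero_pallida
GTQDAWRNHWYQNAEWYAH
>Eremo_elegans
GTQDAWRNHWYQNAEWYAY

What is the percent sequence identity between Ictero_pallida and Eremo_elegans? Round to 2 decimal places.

The sequences differ at position 19 (H/Y).
18 of the 19 sites match, so the percent identity is 18/19 × 100 = 94.74%.

94.74%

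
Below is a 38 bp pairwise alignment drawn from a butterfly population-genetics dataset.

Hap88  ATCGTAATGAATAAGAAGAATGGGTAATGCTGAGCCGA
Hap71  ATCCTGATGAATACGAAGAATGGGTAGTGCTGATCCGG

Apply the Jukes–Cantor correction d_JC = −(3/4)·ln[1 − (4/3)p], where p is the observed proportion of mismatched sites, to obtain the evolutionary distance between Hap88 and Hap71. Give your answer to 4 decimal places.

Differing sites — 4:G/C; 6:A/G; 14:A/C; 27:A/G; 34:G/T; 38:A/G.
p = 6/38 = 0.157895.
d = −0.75 · ln(1 − (4/3)·0.157895) = −0.75 · ln(0.789473) = −0.75 · (-0.236390) = 0.1773.

0.1773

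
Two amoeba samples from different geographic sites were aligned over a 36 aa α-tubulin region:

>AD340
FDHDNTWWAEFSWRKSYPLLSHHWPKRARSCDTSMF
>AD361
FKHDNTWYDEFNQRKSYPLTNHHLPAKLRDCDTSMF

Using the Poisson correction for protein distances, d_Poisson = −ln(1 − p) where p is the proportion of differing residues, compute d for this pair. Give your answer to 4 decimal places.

Mismatches occur at site 2 (D→K), site 8 (W→Y), site 9 (A→D), site 12 (S→N), site 13 (W→Q), site 20 (L→T), site 21 (S→N), site 24 (W→L), site 26 (K→A), site 27 (R→K), site 28 (A→L), site 30 (S→D).
p = 12/36 = 0.333333.
d = −ln(1 − 0.333333) = −ln(0.666667) = 0.4055.

0.4055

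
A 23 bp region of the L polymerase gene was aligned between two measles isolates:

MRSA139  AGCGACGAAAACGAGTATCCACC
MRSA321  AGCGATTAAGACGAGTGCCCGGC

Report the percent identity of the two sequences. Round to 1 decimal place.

69.6%

The sequences differ at positions 6 (C/T), 7 (G/T), 10 (A/G), 17 (A/G), 18 (T/C), 21 (A/G), 22 (C/G).
16 of the 23 sites match, so the percent identity is 16/23 × 100 = 69.6%.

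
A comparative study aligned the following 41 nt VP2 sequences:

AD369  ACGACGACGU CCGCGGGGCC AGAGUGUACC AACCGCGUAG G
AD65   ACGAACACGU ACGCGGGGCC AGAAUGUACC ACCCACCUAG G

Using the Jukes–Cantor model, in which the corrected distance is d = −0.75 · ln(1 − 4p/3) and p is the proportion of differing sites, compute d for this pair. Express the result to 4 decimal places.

The sequences differ at positions 5 (C/A), 6 (G/C), 11 (C/A), 24 (G/A), 32 (A/C), 35 (G/A), 37 (G/C).
p = 7/41 = 0.170732.
d = −0.75 · ln(1 − (4/3)·0.170732) = −0.75 · ln(0.772357) = −0.75 · (-0.258308) = 0.1937.

0.1937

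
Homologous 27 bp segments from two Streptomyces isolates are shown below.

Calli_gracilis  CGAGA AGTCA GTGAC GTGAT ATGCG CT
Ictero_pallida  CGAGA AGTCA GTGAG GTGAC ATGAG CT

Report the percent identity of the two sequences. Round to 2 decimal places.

Mismatches occur at site 15 (C→G), site 20 (T→C), site 24 (C→A).
24 of the 27 sites match, so the percent identity is 24/27 × 100 = 88.89%.

88.89%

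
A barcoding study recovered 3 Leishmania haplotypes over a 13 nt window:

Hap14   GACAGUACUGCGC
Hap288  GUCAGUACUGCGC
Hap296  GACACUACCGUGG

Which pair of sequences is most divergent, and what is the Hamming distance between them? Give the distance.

5

Pairwise Hamming distances:
  Hap14 vs Hap288: 1
  Hap14 vs Hap296: 4
  Hap288 vs Hap296: 5
The largest is 5, between Hap288 and Hap296.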